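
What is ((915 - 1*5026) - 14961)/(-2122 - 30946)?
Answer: 4768/8267 ≈ 0.57675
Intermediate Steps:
((915 - 1*5026) - 14961)/(-2122 - 30946) = ((915 - 5026) - 14961)/(-33068) = (-4111 - 14961)*(-1/33068) = -19072*(-1/33068) = 4768/8267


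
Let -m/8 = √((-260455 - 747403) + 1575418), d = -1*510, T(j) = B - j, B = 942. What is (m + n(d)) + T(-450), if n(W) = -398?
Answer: 994 - 16*√141890 ≈ -5032.9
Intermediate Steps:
T(j) = 942 - j
d = -510
m = -16*√141890 (m = -8*√((-260455 - 747403) + 1575418) = -8*√(-1007858 + 1575418) = -16*√141890 ≈ -6026.9)
(m + n(d)) + T(-450) = (-16*√141890 - 398) + (942 - 1*(-450)) = (-398 - 16*√141890) + (942 + 450) = (-398 - 16*√141890) + 1392 = 994 - 16*√141890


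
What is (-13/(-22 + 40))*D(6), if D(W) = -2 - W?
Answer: 52/9 ≈ 5.7778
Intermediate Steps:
(-13/(-22 + 40))*D(6) = (-13/(-22 + 40))*(-2 - 1*6) = (-13/18)*(-2 - 6) = -13*1/18*(-8) = -13/18*(-8) = 52/9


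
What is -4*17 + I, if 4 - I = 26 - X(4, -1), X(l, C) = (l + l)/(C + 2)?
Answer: -82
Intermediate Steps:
X(l, C) = 2*l/(2 + C) (X(l, C) = (2*l)/(2 + C) = 2*l/(2 + C))
I = -14 (I = 4 - (26 - 2*4/(2 - 1)) = 4 - (26 - 2*4/1) = 4 - (26 - 2*4) = 4 - (26 - 1*8) = 4 - (26 - 8) = 4 - 1*18 = 4 - 18 = -14)
-4*17 + I = -4*17 - 14 = -68 - 14 = -82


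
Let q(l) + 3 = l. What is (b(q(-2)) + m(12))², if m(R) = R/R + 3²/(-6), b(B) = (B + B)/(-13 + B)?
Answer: 1/324 ≈ 0.0030864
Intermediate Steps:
q(l) = -3 + l
b(B) = 2*B/(-13 + B) (b(B) = (2*B)/(-13 + B) = 2*B/(-13 + B))
m(R) = -½ (m(R) = 1 + 9*(-⅙) = 1 - 3/2 = -½)
(b(q(-2)) + m(12))² = (2*(-3 - 2)/(-13 + (-3 - 2)) - ½)² = (2*(-5)/(-13 - 5) - ½)² = (2*(-5)/(-18) - ½)² = (2*(-5)*(-1/18) - ½)² = (5/9 - ½)² = (1/18)² = 1/324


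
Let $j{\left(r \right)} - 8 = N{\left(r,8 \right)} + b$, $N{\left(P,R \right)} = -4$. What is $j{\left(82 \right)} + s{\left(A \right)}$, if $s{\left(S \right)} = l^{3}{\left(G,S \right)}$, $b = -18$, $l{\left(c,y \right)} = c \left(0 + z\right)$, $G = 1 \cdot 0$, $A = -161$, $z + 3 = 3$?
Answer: $-14$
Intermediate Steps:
$z = 0$ ($z = -3 + 3 = 0$)
$G = 0$
$l{\left(c,y \right)} = 0$ ($l{\left(c,y \right)} = c \left(0 + 0\right) = c 0 = 0$)
$s{\left(S \right)} = 0$ ($s{\left(S \right)} = 0^{3} = 0$)
$j{\left(r \right)} = -14$ ($j{\left(r \right)} = 8 - 22 = -14$)
$j{\left(82 \right)} + s{\left(A \right)} = -14 + 0 = -14$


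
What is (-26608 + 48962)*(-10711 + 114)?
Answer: -236885338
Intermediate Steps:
(-26608 + 48962)*(-10711 + 114) = 22354*(-10597) = -236885338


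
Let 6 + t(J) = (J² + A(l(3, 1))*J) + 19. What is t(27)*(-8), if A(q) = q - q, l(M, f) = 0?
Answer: -5936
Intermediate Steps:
A(q) = 0
t(J) = 13 + J² (t(J) = -6 + ((J² + 0*J) + 19) = -6 + ((J² + 0) + 19) = -6 + (J² + 19) = -6 + (19 + J²) = 13 + J²)
t(27)*(-8) = (13 + 27²)*(-8) = (13 + 729)*(-8) = 742*(-8) = -5936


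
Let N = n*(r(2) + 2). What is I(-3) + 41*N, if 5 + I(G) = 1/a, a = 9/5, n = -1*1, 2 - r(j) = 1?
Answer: -1147/9 ≈ -127.44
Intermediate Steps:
r(j) = 1 (r(j) = 2 - 1*1 = 2 - 1 = 1)
n = -1
a = 9/5 (a = 9*(1/5) = 9/5 ≈ 1.8000)
I(G) = -40/9 (I(G) = -5 + 1/(9/5) = -5 + 5/9 = -40/9)
N = -3 (N = -(1 + 2) = -1*3 = -3)
I(-3) + 41*N = -40/9 + 41*(-3) = -40/9 - 123 = -1147/9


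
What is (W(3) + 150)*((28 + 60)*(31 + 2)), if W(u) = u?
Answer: 444312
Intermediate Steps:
(W(3) + 150)*((28 + 60)*(31 + 2)) = (3 + 150)*((28 + 60)*(31 + 2)) = 153*(88*33) = 153*2904 = 444312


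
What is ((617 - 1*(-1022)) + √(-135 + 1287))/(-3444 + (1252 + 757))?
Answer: -1639/1435 - 24*√2/1435 ≈ -1.1658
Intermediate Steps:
((617 - 1*(-1022)) + √(-135 + 1287))/(-3444 + (1252 + 757)) = ((617 + 1022) + √1152)/(-3444 + 2009) = (1639 + 24*√2)/(-1435) = (1639 + 24*√2)*(-1/1435) = -1639/1435 - 24*√2/1435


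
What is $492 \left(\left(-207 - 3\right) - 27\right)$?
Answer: $-116604$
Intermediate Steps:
$492 \left(\left(-207 - 3\right) - 27\right) = 492 \left(-210 - 27\right) = 492 \left(-237\right) = -116604$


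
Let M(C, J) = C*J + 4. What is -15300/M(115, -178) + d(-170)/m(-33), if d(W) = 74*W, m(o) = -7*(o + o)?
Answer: -772820/29183 ≈ -26.482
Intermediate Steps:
M(C, J) = 4 + C*J
m(o) = -14*o
-15300/M(115, -178) + d(-170)/m(-33) = -15300/(4 + 115*(-178)) + (74*(-170))/((-14*(-33))) = -15300/(4 - 20470) - 12580/462 = -15300/(-20466) - 12580*1/462 = -15300*(-1/20466) - 6290/231 = 850/1137 - 6290/231 = -772820/29183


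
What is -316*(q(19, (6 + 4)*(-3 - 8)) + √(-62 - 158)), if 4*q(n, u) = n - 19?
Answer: -632*I*√55 ≈ -4687.0*I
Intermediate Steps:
q(n, u) = -19/4 + n/4 (q(n, u) = (n - 19)/4 = (-19 + n)/4 = -19/4 + n/4)
-316*(q(19, (6 + 4)*(-3 - 8)) + √(-62 - 158)) = -316*((-19/4 + (¼)*19) + √(-62 - 158)) = -316*((-19/4 + 19/4) + √(-220)) = -316*(0 + 2*I*√55) = -632*I*√55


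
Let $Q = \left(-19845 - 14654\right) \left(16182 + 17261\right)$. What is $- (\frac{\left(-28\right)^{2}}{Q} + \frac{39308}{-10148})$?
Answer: $\frac{11337903799147}{2927063894609} \approx 3.8735$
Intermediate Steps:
$Q = -1153750057$ ($Q = \left(-34499\right) 33443 = -1153750057$)
$- (\frac{\left(-28\right)^{2}}{Q} + \frac{39308}{-10148}) = - (\frac{\left(-28\right)^{2}}{-1153750057} + \frac{39308}{-10148}) = - (784 \left(- \frac{1}{1153750057}\right) + 39308 \left(- \frac{1}{10148}\right)) = - (- \frac{784}{1153750057} - \frac{9827}{2537}) = \left(-1\right) \left(- \frac{11337903799147}{2927063894609}\right) = \frac{11337903799147}{2927063894609}$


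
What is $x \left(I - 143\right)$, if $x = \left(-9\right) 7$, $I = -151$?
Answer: $18522$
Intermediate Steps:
$x = -63$
$x \left(I - 143\right) = - 63 \left(-151 - 143\right) = \left(-63\right) \left(-294\right) = 18522$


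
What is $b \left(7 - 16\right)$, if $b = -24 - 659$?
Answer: $6147$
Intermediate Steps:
$b = -683$
$b \left(7 - 16\right) = - 683 \left(7 - 16\right) = \left(-683\right) \left(-9\right) = 6147$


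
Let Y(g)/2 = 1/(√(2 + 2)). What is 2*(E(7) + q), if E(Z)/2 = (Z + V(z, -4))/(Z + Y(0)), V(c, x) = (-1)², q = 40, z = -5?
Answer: 84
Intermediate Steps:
Y(g) = 1 (Y(g) = 2/(√(2 + 2)) = 2/(√4) = 2/2 = 2*(½) = 1)
V(c, x) = 1
E(Z) = 2 (E(Z) = 2*((Z + 1)/(Z + 1)) = 2*((1 + Z)/(1 + Z)) = 2*1 = 2)
2*(E(7) + q) = 2*(2 + 40) = 2*42 = 84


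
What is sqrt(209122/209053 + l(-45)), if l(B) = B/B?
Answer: 5*sqrt(20691299)/16081 ≈ 1.4143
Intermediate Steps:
l(B) = 1
sqrt(209122/209053 + l(-45)) = sqrt(209122/209053 + 1) = sqrt(418175/209053) = 5*sqrt(20691299)/16081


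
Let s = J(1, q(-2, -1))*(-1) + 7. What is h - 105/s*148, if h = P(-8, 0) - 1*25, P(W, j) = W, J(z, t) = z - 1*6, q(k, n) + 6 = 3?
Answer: -1328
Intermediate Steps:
q(k, n) = -3 (q(k, n) = -6 + 3 = -3)
J(z, t) = -6 + z (J(z, t) = z - 6 = -6 + z)
s = 12 (s = (-6 + 1)*(-1) + 7 = -5*(-1) + 7 = 5 + 7 = 12)
h = -33 (h = -8 - 1*25 = -8 - 25 = -33)
h - 105/s*148 = -33 - 105/12*148 = -33 - 105*1/12*148 = -33 - 35/4*148 = -33 - 1295 = -1328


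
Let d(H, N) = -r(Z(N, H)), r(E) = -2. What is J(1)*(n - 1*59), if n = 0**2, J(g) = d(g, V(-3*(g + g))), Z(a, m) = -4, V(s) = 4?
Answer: -118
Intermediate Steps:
d(H, N) = 2 (d(H, N) = -1*(-2) = 2)
J(g) = 2
n = 0
J(1)*(n - 1*59) = 2*(0 - 1*59) = 2*(0 - 59) = 2*(-59) = -118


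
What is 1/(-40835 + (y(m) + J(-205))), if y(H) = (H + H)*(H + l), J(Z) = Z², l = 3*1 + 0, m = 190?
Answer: 1/74530 ≈ 1.3417e-5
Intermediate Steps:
l = 3 (l = 3 + 0 = 3)
y(H) = 2*H*(3 + H) (y(H) = (H + H)*(H + 3) = (2*H)*(3 + H) = 2*H*(3 + H))
1/(-40835 + (y(m) + J(-205))) = 1/(-40835 + (2*190*(3 + 190) + (-205)²)) = 1/(-40835 + (2*190*193 + 42025)) = 1/(-40835 + (73340 + 42025)) = 1/(-40835 + 115365) = 1/74530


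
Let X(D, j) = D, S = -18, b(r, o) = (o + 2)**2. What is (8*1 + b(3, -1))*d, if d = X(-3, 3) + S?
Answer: -189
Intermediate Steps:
b(r, o) = (2 + o)**2
d = -21 (d = -3 - 18 = -21)
(8*1 + b(3, -1))*d = (8*1 + (2 - 1)**2)*(-21) = (8 + 1**2)*(-21) = (8 + 1)*(-21) = 9*(-21) = -189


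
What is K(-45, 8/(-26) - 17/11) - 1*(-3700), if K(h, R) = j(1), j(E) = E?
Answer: 3701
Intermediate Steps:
K(h, R) = 1
K(-45, 8/(-26) - 17/11) - 1*(-3700) = 1 - 1*(-3700) = 1 + 3700 = 3701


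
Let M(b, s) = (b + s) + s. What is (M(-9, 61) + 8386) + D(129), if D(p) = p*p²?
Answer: 2155188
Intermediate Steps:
D(p) = p³
M(b, s) = b + 2*s
(M(-9, 61) + 8386) + D(129) = ((-9 + 2*61) + 8386) + 129³ = ((-9 + 122) + 8386) + 2146689 = (113 + 8386) + 2146689 = 8499 + 2146689 = 2155188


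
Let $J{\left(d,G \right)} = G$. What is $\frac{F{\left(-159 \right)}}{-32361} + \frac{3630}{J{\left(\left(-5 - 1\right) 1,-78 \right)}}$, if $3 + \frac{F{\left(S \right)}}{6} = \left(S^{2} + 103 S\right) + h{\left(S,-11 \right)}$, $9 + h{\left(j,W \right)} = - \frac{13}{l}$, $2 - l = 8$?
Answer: $- \frac{20272150}{420693} \approx -48.188$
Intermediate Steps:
$l = -6$ ($l = 2 - 8 = -6$)
$h{\left(j,W \right)} = - \frac{41}{6}$ ($h{\left(j,W \right)} = -9 - \frac{13}{-6} = -9 - - \frac{13}{6} = -9 + \frac{13}{6} = - \frac{41}{6}$)
$F{\left(S \right)} = -59 + 6 S^{2} + 618 S$ ($F{\left(S \right)} = -18 + 6 \left(\left(S^{2} + 103 S\right) - \frac{41}{6}\right) = -18 + 6 \left(- \frac{41}{6} + S^{2} + 103 S\right) = -18 + \left(-41 + 6 S^{2} + 618 S\right) = -59 + 6 S^{2} + 618 S$)
$\frac{F{\left(-159 \right)}}{-32361} + \frac{3630}{J{\left(\left(-5 - 1\right) 1,-78 \right)}} = \frac{-59 + 6 \left(-159\right)^{2} + 618 \left(-159\right)}{-32361} + \frac{3630}{-78} = \left(-59 + 6 \cdot 25281 - 98262\right) \left(- \frac{1}{32361}\right) + 3630 \left(- \frac{1}{78}\right) = \left(-59 + 151686 - 98262\right) \left(- \frac{1}{32361}\right) - \frac{605}{13} = 53365 \left(- \frac{1}{32361}\right) - \frac{605}{13} = - \frac{53365}{32361} - \frac{605}{13} = - \frac{20272150}{420693}$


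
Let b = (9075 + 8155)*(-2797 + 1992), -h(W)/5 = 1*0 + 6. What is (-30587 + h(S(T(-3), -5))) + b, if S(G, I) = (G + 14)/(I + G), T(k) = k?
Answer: -13900767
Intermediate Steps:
S(G, I) = (14 + G)/(G + I)
h(W) = -30 (h(W) = -5*(1*0 + 6) = -5*(0 + 6) = -5*6 = -30)
b = -13870150 (b = 17230*(-805) = -13870150)
(-30587 + h(S(T(-3), -5))) + b = (-30587 - 30) - 13870150 = -30617 - 13870150 = -13900767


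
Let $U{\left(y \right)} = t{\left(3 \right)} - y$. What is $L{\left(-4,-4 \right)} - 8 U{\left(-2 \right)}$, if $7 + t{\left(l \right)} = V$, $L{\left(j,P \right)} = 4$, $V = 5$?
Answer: $4$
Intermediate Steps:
$t{\left(l \right)} = -2$ ($t{\left(l \right)} = -7 + 5 = -2$)
$U{\left(y \right)} = -2 - y$
$L{\left(-4,-4 \right)} - 8 U{\left(-2 \right)} = 4 - 8 \left(-2 - -2\right) = 4 - 8 \left(-2 + 2\right) = 4 - 0 = 4 + 0 = 4$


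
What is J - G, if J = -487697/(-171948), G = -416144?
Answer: 10222230887/24564 ≈ 4.1615e+5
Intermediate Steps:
J = 69671/24564 (J = -487697*(-1/171948) = 69671/24564 ≈ 2.8363)
J - G = 69671/24564 - 1*(-416144) = 69671/24564 + 416144 = 10222230887/24564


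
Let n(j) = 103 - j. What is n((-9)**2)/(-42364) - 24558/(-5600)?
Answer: 18575927/4236400 ≈ 4.3848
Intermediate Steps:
n((-9)**2)/(-42364) - 24558/(-5600) = (103 - 1*(-9)**2)/(-42364) - 24558/(-5600) = (103 - 1*81)*(-1/42364) - 24558*(-1/5600) = (103 - 81)*(-1/42364) + 12279/2800 = 22*(-1/42364) + 12279/2800 = -11/21182 + 12279/2800 = 18575927/4236400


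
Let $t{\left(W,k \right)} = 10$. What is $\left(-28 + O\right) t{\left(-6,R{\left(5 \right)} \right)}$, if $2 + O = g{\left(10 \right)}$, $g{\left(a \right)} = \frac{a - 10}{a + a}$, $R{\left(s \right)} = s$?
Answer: $-300$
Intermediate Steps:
$g{\left(a \right)} = \frac{-10 + a}{2 a}$
$O = -2$ ($O = -2 + \frac{-10 + 10}{2 \cdot 10} = -2 + \frac{1}{2} \cdot \frac{1}{10} \cdot 0 = -2 + 0 = -2$)
$\left(-28 + O\right) t{\left(-6,R{\left(5 \right)} \right)} = \left(-28 - 2\right) 10 = \left(-30\right) 10 = -300$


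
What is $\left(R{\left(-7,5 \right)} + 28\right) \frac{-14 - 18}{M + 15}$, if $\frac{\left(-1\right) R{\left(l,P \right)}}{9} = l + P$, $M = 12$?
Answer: $- \frac{1472}{27} \approx -54.518$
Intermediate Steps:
$R{\left(l,P \right)} = - 9 P - 9 l$ ($R{\left(l,P \right)} = - 9 \left(l + P\right) = - 9 \left(P + l\right) = - 9 P - 9 l$)
$\left(R{\left(-7,5 \right)} + 28\right) \frac{-14 - 18}{M + 15} = \left(\left(\left(-9\right) 5 - -63\right) + 28\right) \frac{-14 - 18}{12 + 15} = \left(\left(-45 + 63\right) + 28\right) \left(- \frac{32}{27}\right) = \left(18 + 28\right) \left(\left(-32\right) \frac{1}{27}\right) = 46 \left(- \frac{32}{27}\right) = - \frac{1472}{27}$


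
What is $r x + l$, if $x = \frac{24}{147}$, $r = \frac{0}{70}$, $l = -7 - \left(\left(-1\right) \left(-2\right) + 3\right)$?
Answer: $-12$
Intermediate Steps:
$l = -12$ ($l = -7 - \left(2 + 3\right) = -7 - 5 = -12$)
$r = 0$ ($r = 0 \cdot \frac{1}{70} = 0$)
$x = \frac{8}{49}$ ($x = 24 \cdot \frac{1}{147} = \frac{8}{49} \approx 0.16327$)
$r x + l = 0 \cdot \frac{8}{49} - 12 = 0 - 12 = -12$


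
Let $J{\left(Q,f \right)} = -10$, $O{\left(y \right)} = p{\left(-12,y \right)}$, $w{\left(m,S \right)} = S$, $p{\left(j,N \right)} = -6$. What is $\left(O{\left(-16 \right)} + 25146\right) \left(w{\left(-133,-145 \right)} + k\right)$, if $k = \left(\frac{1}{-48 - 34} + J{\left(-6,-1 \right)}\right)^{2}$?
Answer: $- \frac{1891401615}{1681} \approx -1.1252 \cdot 10^{6}$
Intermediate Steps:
$O{\left(y \right)} = -6$
$k = \frac{674041}{6724}$ ($k = \left(\frac{1}{-48 - 34} - 10\right)^{2} = \left(\frac{1}{-82} - 10\right)^{2} = \left(- \frac{1}{82} - 10\right)^{2} = \left(- \frac{821}{82}\right)^{2} = \frac{674041}{6724} \approx 100.24$)
$\left(O{\left(-16 \right)} + 25146\right) \left(w{\left(-133,-145 \right)} + k\right) = \left(-6 + 25146\right) \left(-145 + \frac{674041}{6724}\right) = 25140 \left(- \frac{300939}{6724}\right) = - \frac{1891401615}{1681}$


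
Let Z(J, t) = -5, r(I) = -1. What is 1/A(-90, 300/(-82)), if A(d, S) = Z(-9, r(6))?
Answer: -⅕ ≈ -0.20000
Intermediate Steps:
A(d, S) = -5
1/A(-90, 300/(-82)) = 1/(-5) = -⅕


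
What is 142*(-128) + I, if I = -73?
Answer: -18249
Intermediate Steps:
142*(-128) + I = 142*(-128) - 73 = -18176 - 73 = -18249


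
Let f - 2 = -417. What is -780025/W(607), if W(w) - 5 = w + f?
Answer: -780025/197 ≈ -3959.5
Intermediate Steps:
f = -415 (f = 2 - 417 = -415)
W(w) = -410 + w (W(w) = 5 + (w - 415) = 5 + (-415 + w) = -410 + w)
-780025/W(607) = -780025/(-410 + 607) = -780025/197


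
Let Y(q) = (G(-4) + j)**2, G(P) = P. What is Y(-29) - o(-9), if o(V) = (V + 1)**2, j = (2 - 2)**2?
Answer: -48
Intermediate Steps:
j = 0 (j = 0**2 = 0)
o(V) = (1 + V)**2
Y(q) = 16 (Y(q) = (-4 + 0)**2 = (-4)**2 = 16)
Y(-29) - o(-9) = 16 - (1 - 9)**2 = 16 - 1*(-8)**2 = 16 - 1*64 = 16 - 64 = -48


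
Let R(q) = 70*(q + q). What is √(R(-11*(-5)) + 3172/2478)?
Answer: √11822396754/1239 ≈ 87.757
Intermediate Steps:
R(q) = 140*q (R(q) = 70*(2*q) = 140*q)
√(R(-11*(-5)) + 3172/2478) = √(140*(-11*(-5)) + 3172/2478) = √(140*55 + 3172*(1/2478)) = √(7700 + 1586/1239) = √(9541886/1239) = √11822396754/1239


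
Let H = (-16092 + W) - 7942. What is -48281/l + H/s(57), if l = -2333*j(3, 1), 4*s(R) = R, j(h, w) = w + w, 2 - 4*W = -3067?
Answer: -431498605/265962 ≈ -1622.4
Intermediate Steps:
W = 3069/4 (W = 1/2 - 1/4*(-3067) = 1/2 + 3067/4 = 3069/4 ≈ 767.25)
j(h, w) = 2*w
s(R) = R/4
l = -4666 ≈ -4666.0
H = -93067/4 (H = (-16092 + 3069/4) - 7942 = -61299/4 - 7942 = -93067/4 ≈ -23267.)
-48281/l + H/s(57) = -48281/(-4666) - 93067/(4*((1/4)*57)) = -48281*(-1/4666) - 93067/(4*57/4) = 48281/4666 - 93067/4*4/57 = 48281/4666 - 93067/57 = -431498605/265962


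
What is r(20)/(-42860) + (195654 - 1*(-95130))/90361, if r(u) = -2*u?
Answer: 623330834/193643623 ≈ 3.2190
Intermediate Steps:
r(20)/(-42860) + (195654 - 1*(-95130))/90361 = -2*20/(-42860) + (195654 - 1*(-95130))/90361 = -40*(-1/42860) + (195654 + 95130)*(1/90361) = 2/2143 + 290784*(1/90361) = 2/2143 + 290784/90361 = 623330834/193643623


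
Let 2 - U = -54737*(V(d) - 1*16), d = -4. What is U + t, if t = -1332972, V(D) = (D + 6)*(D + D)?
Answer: -3084554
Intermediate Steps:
V(D) = 2*D*(6 + D) (V(D) = (6 + D)*(2*D) = 2*D*(6 + D))
U = -1751582 (U = 2 - (-54737)*(2*(-4)*(6 - 4) - 1*16) = 2 - (-54737)*(2*(-4)*2 - 16) = 2 - (-54737)*(-16 - 16) = 2 - (-54737)*(-32) = 2 - 1*1751584 = 2 - 1751584 = -1751582)
U + t = -1751582 - 1332972 = -3084554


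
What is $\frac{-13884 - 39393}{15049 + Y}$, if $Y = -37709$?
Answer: $\frac{53277}{22660} \approx 2.3511$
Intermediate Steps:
$\frac{-13884 - 39393}{15049 + Y} = \frac{-13884 - 39393}{15049 - 37709} = - \frac{53277}{-22660} = \left(-53277\right) \left(- \frac{1}{22660}\right) = \frac{53277}{22660}$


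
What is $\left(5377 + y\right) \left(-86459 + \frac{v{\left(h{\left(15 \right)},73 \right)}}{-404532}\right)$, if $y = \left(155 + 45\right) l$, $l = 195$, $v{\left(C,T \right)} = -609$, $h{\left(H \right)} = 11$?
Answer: $- \frac{517368242393761}{134844} \approx -3.8368 \cdot 10^{9}$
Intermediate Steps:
$y = 39000$ ($y = \left(155 + 45\right) 195 = 200 \cdot 195 = 39000$)
$\left(5377 + y\right) \left(-86459 + \frac{v{\left(h{\left(15 \right)},73 \right)}}{-404532}\right) = \left(5377 + 39000\right) \left(-86459 - \frac{609}{-404532}\right) = 44377 \left(-86459 - - \frac{203}{134844}\right) = 44377 \left(-86459 + \frac{203}{134844}\right) = 44377 \left(- \frac{11658477193}{134844}\right) = - \frac{517368242393761}{134844}$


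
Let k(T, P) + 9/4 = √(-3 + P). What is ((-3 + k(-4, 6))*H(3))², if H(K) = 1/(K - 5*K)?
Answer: 163/768 - 7*√3/96 ≈ 0.085944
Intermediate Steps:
k(T, P) = -9/4 + √(-3 + P)
H(K) = -1/(4*K) (H(K) = 1/(-4*K) = -1/(4*K))
((-3 + k(-4, 6))*H(3))² = ((-3 + (-9/4 + √(-3 + 6)))*(-¼/3))² = ((-3 + (-9/4 + √3))*(-¼*⅓))² = ((-21/4 + √3)*(-1/12))² = (7/16 - √3/12)²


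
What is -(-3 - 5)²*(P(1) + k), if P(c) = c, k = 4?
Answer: -320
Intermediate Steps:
-(-3 - 5)²*(P(1) + k) = -(-3 - 5)²*(1 + 4) = -(-8)²*5 = -64*5 = -1*320 = -320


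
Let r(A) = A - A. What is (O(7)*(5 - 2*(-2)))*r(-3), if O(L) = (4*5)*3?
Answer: 0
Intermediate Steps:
r(A) = 0
O(L) = 60 (O(L) = 20*3 = 60)
(O(7)*(5 - 2*(-2)))*r(-3) = (60*(5 - 2*(-2)))*0 = (60*(5 + 4))*0 = (60*9)*0 = 540*0 = 0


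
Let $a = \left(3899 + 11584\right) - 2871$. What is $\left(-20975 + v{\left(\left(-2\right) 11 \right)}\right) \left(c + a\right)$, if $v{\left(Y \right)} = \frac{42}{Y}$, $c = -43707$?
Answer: $\frac{7175046870}{11} \approx 6.5228 \cdot 10^{8}$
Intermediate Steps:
$a = 12612$ ($a = 15483 - 2871 = 12612$)
$\left(-20975 + v{\left(\left(-2\right) 11 \right)}\right) \left(c + a\right) = \left(-20975 + \frac{42}{\left(-2\right) 11}\right) \left(-43707 + 12612\right) = \left(-20975 + \frac{42}{-22}\right) \left(-31095\right) = \left(-20975 + 42 \left(- \frac{1}{22}\right)\right) \left(-31095\right) = \left(-20975 - \frac{21}{11}\right) \left(-31095\right) = \left(- \frac{230746}{11}\right) \left(-31095\right) = \frac{7175046870}{11}$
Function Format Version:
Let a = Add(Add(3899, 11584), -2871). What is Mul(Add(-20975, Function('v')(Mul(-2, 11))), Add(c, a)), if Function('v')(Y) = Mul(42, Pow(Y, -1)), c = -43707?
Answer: Rational(7175046870, 11) ≈ 6.5228e+8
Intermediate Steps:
a = 12612 (a = Add(15483, -2871) = 12612)
Mul(Add(-20975, Function('v')(Mul(-2, 11))), Add(c, a)) = Mul(Add(-20975, Mul(42, Pow(Mul(-2, 11), -1))), Add(-43707, 12612)) = Mul(Add(-20975, Mul(42, Pow(-22, -1))), -31095) = Mul(Add(-20975, Mul(42, Rational(-1, 22))), -31095) = Mul(Add(-20975, Rational(-21, 11)), -31095) = Mul(Rational(-230746, 11), -31095) = Rational(7175046870, 11)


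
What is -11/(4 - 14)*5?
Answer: 11/2 ≈ 5.5000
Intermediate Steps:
-11/(4 - 14)*5 = -11/(-10)*5 = -11*(-1/10)*5 = (11/10)*5 = 11/2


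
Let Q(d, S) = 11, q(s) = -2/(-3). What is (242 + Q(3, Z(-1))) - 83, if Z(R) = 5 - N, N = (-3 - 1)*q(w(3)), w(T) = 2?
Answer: 170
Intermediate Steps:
q(s) = ⅔ (q(s) = -⅓*(-2) = ⅔)
N = -8/3 (N = (-3 - 1)*(⅔) = -4*⅔ = -8/3 ≈ -2.6667)
Z(R) = 23/3 (Z(R) = 5 - 1*(-8/3) = 5 + 8/3 = 23/3)
(242 + Q(3, Z(-1))) - 83 = (242 + 11) - 83 = 253 - 83 = 170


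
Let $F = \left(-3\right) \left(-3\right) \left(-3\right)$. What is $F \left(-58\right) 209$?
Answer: $327294$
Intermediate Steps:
$F = -27$ ($F = 9 \left(-3\right) = -27$)
$F \left(-58\right) 209 = \left(-27\right) \left(-58\right) 209 = 1566 \cdot 209 = 327294$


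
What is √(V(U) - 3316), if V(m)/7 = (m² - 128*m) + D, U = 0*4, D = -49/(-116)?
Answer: I*√11145077/58 ≈ 57.559*I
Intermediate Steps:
D = 49/116 (D = -49*(-1/116) = 49/116 ≈ 0.42241)
U = 0
V(m) = 343/116 - 896*m + 7*m² (V(m) = 7*((m² - 128*m) + 49/116) = 7*(49/116 + m² - 128*m) = 343/116 - 896*m + 7*m²)
√(V(U) - 3316) = √((343/116 - 896*0 + 7*0²) - 3316) = √((343/116 + 0 + 7*0) - 3316) = √((343/116 + 0 + 0) - 3316) = √(343/116 - 3316) = √(-384313/116) = I*√11145077/58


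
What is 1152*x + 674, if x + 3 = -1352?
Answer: -1560286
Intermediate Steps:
x = -1355 (x = -3 - 1352 = -1355)
1152*x + 674 = 1152*(-1355) + 674 = -1560960 + 674 = -1560286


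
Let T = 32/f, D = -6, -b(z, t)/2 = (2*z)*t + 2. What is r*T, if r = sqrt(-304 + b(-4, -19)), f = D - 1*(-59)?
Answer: 192*I*sqrt(17)/53 ≈ 14.937*I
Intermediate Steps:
b(z, t) = -4 - 4*t*z (b(z, t) = -2*((2*z)*t + 2) = -2*(2*t*z + 2) = -2*(2 + 2*t*z) = -4 - 4*t*z)
f = 53 (f = -6 - 1*(-59) = -6 + 59 = 53)
T = 32/53 ≈ 0.60377
r = 6*I*sqrt(17) (r = sqrt(-304 + (-4 - 4*(-19)*(-4))) = sqrt(-304 + (-4 - 304)) = sqrt(-304 - 308) = sqrt(-612) = 6*I*sqrt(17) ≈ 24.739*I)
r*T = (6*I*sqrt(17))*(32/53) = 192*I*sqrt(17)/53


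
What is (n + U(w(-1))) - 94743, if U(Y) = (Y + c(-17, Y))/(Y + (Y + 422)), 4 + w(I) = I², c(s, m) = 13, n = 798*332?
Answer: 35400149/208 ≈ 1.7019e+5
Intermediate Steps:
n = 264936
w(I) = -4 + I²
U(Y) = (13 + Y)/(422 + 2*Y) (U(Y) = (Y + 13)/(Y + (Y + 422)) = (13 + Y)/(Y + (422 + Y)) = (13 + Y)/(422 + 2*Y))
(n + U(w(-1))) - 94743 = (264936 + (13 + (-4 + (-1)²))/(2*(211 + (-4 + (-1)²)))) - 94743 = (264936 + (13 + (-4 + 1))/(2*(211 + (-4 + 1)))) - 94743 = (264936 + (13 - 3)/(2*(211 - 3))) - 94743 = (264936 + (½)*10/208) - 94743 = (264936 + (½)*(1/208)*10) - 94743 = (264936 + 5/208) - 94743 = 55106693/208 - 94743 = 35400149/208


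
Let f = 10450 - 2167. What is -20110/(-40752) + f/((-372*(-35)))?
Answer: 24974209/22107960 ≈ 1.1296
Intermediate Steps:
f = 8283
-20110/(-40752) + f/((-372*(-35))) = -20110/(-40752) + 8283/((-372*(-35))) = -20110*(-1/40752) + 8283/13020 = 10055/20376 + 8283*(1/13020) = 10055/20376 + 2761/4340 = 24974209/22107960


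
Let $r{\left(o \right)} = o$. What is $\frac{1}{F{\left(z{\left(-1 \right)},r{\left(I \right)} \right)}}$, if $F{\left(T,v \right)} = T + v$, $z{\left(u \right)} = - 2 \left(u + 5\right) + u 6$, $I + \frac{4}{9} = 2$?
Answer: $- \frac{9}{112} \approx -0.080357$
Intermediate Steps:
$I = \frac{14}{9}$ ($I = - \frac{4}{9} + 2 = \frac{14}{9} \approx 1.5556$)
$z{\left(u \right)} = -10 + 4 u$ ($z{\left(u \right)} = - 2 \left(5 + u\right) + 6 u = \left(-10 - 2 u\right) + 6 u = -10 + 4 u$)
$\frac{1}{F{\left(z{\left(-1 \right)},r{\left(I \right)} \right)}} = \frac{1}{\left(-10 + 4 \left(-1\right)\right) + \frac{14}{9}} = \frac{1}{\left(-10 - 4\right) + \frac{14}{9}} = \frac{1}{-14 + \frac{14}{9}} = \frac{1}{- \frac{112}{9}} = - \frac{9}{112}$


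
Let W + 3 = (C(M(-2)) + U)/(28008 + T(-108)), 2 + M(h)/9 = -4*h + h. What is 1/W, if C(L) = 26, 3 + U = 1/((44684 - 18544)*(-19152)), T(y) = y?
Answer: -13967668512000/41891490970561 ≈ -0.33343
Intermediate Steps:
U = -1501899841/500633280 (U = -3 + 1/((44684 - 18544)*(-19152)) = -3 - 1/19152/26140 = -3 + (1/26140)*(-1/19152) = -3 - 1/500633280 = -1501899841/500633280 ≈ -3.0000)
M(h) = -18 - 27*h (M(h) = -18 + 9*(-4*h + h) = -18 + 9*(-3*h) = -18 - 27*h)
W = -41891490970561/13967668512000 (W = -3 + (26 - 1501899841/500633280)/(28008 - 108) = -3 + (11514565439/500633280)/27900 = -3 + (11514565439/500633280)*(1/27900) = -3 + 11514565439/13967668512000 = -41891490970561/13967668512000 ≈ -2.9992)
1/W = 1/(-41891490970561/13967668512000) = -13967668512000/41891490970561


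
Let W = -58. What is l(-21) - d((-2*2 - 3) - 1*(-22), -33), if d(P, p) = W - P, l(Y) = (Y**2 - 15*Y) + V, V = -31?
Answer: 798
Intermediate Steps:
l(Y) = -31 + Y**2 - 15*Y (l(Y) = (Y**2 - 15*Y) - 31 = -31 + Y**2 - 15*Y)
d(P, p) = -58 - P
l(-21) - d((-2*2 - 3) - 1*(-22), -33) = (-31 + (-21)**2 - 15*(-21)) - (-58 - ((-2*2 - 3) - 1*(-22))) = (-31 + 441 + 315) - (-58 - ((-4 - 3) + 22)) = 725 - (-58 - (-7 + 22)) = 725 - (-58 - 1*15) = 725 - (-58 - 15) = 725 - 1*(-73) = 725 + 73 = 798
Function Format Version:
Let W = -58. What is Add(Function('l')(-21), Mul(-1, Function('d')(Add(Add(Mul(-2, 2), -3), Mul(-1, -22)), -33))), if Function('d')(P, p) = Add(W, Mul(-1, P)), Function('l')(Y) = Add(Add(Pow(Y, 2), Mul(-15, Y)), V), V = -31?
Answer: 798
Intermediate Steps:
Function('l')(Y) = Add(-31, Pow(Y, 2), Mul(-15, Y)) (Function('l')(Y) = Add(Add(Pow(Y, 2), Mul(-15, Y)), -31) = Add(-31, Pow(Y, 2), Mul(-15, Y)))
Function('d')(P, p) = Add(-58, Mul(-1, P))
Add(Function('l')(-21), Mul(-1, Function('d')(Add(Add(Mul(-2, 2), -3), Mul(-1, -22)), -33))) = Add(Add(-31, Pow(-21, 2), Mul(-15, -21)), Mul(-1, Add(-58, Mul(-1, Add(Add(Mul(-2, 2), -3), Mul(-1, -22)))))) = Add(Add(-31, 441, 315), Mul(-1, Add(-58, Mul(-1, Add(Add(-4, -3), 22))))) = Add(725, Mul(-1, Add(-58, Mul(-1, Add(-7, 22))))) = Add(725, Mul(-1, Add(-58, Mul(-1, 15)))) = Add(725, Mul(-1, Add(-58, -15))) = Add(725, Mul(-1, -73)) = Add(725, 73) = 798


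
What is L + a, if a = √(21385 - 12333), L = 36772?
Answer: 36772 + 2*√2263 ≈ 36867.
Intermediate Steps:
a = 2*√2263 (a = √9052 = 2*√2263 ≈ 95.142)
L + a = 36772 + 2*√2263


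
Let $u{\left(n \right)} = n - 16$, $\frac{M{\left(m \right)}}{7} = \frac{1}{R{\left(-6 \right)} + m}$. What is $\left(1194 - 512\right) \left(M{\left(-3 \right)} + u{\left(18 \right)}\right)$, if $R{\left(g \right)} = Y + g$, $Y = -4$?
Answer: $\frac{12958}{13} \approx 996.77$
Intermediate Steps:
$R{\left(g \right)} = -4 + g$
$M{\left(m \right)} = \frac{7}{-10 + m}$ ($M{\left(m \right)} = \frac{7}{\left(-4 - 6\right) + m} = \frac{7}{-10 + m}$)
$u{\left(n \right)} = -16 + n$ ($u{\left(n \right)} = n - 16 = -16 + n$)
$\left(1194 - 512\right) \left(M{\left(-3 \right)} + u{\left(18 \right)}\right) = \left(1194 - 512\right) \left(\frac{7}{-10 - 3} + \left(-16 + 18\right)\right) = 682 \left(\frac{7}{-13} + 2\right) = 682 \left(7 \left(- \frac{1}{13}\right) + 2\right) = 682 \left(- \frac{7}{13} + 2\right) = 682 \cdot \frac{19}{13} = \frac{12958}{13}$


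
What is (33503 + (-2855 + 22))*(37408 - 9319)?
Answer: 861489630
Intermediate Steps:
(33503 + (-2855 + 22))*(37408 - 9319) = (33503 - 2833)*28089 = 30670*28089 = 861489630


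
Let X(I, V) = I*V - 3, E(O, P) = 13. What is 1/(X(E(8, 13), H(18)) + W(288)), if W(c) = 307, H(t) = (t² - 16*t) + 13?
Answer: 1/941 ≈ 0.0010627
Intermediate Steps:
H(t) = 13 + t² - 16*t
X(I, V) = -3 + I*V
1/(X(E(8, 13), H(18)) + W(288)) = 1/((-3 + 13*(13 + 18² - 16*18)) + 307) = 1/((-3 + 13*(13 + 324 - 288)) + 307) = 1/((-3 + 13*49) + 307) = 1/((-3 + 637) + 307) = 1/(634 + 307) = 1/941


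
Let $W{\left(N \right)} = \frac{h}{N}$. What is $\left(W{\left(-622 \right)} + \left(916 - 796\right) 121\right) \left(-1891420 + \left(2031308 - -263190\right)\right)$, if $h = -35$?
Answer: $\frac{1820194440025}{311} \approx 5.8527 \cdot 10^{9}$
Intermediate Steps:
$W{\left(N \right)} = - \frac{35}{N}$
$\left(W{\left(-622 \right)} + \left(916 - 796\right) 121\right) \left(-1891420 + \left(2031308 - -263190\right)\right) = \left(- \frac{35}{-622} + \left(916 - 796\right) 121\right) \left(-1891420 + \left(2031308 - -263190\right)\right) = \left(\left(-35\right) \left(- \frac{1}{622}\right) + 120 \cdot 121\right) \left(-1891420 + \left(2031308 + 263190\right)\right) = \left(\frac{35}{622} + 14520\right) \left(-1891420 + 2294498\right) = \frac{9031475}{622} \cdot 403078 = \frac{1820194440025}{311}$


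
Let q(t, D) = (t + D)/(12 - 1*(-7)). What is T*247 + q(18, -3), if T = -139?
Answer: -652312/19 ≈ -34332.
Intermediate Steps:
q(t, D) = D/19 + t/19 (q(t, D) = (D + t)/(12 + 7) = (D + t)/19 = (D + t)*(1/19) = D/19 + t/19)
T*247 + q(18, -3) = -139*247 + ((1/19)*(-3) + (1/19)*18) = -34333 + (-3/19 + 18/19) = -34333 + 15/19 = -652312/19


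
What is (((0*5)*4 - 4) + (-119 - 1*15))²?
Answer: 19044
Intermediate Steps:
(((0*5)*4 - 4) + (-119 - 1*15))² = ((0*4 - 4) + (-119 - 15))² = ((0 - 4) - 134)² = (-4 - 134)² = (-138)² = 19044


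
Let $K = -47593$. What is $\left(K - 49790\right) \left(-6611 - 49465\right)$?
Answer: $5460849108$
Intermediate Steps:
$\left(K - 49790\right) \left(-6611 - 49465\right) = \left(-47593 - 49790\right) \left(-6611 - 49465\right) = \left(-97383\right) \left(-56076\right) = 5460849108$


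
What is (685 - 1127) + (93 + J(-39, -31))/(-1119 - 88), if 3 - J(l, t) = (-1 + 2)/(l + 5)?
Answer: -18142061/41038 ≈ -442.08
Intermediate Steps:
J(l, t) = 3 - 1/(5 + l) (J(l, t) = 3 - (-1 + 2)/(l + 5) = 3 - 1/(5 + l))
(685 - 1127) + (93 + J(-39, -31))/(-1119 - 88) = (685 - 1127) + (93 + (14 + 3*(-39))/(5 - 39))/(-1119 - 88) = -442 + (93 + (14 - 117)/(-34))/(-1207) = -442 + (93 - 1/34*(-103))*(-1/1207) = -442 + (93 + 103/34)*(-1/1207) = -442 + (3265/34)*(-1/1207) = -442 - 3265/41038 = -18142061/41038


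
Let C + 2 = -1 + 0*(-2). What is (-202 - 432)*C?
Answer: 1902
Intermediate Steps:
C = -3 (C = -2 + (-1 + 0*(-2)) = -2 + (-1 + 0) = -2 - 1 = -3)
(-202 - 432)*C = (-202 - 432)*(-3) = -634*(-3) = 1902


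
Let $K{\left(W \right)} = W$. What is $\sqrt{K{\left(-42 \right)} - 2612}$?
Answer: $i \sqrt{2654} \approx 51.517 i$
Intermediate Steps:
$\sqrt{K{\left(-42 \right)} - 2612} = \sqrt{-42 - 2612} = \sqrt{-2654} = i \sqrt{2654}$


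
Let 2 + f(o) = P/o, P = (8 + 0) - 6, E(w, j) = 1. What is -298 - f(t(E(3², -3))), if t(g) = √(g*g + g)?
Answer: -296 - √2 ≈ -297.41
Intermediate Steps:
P = 2 (P = 8 - 6 = 2)
t(g) = √(g + g²) (t(g) = √(g² + g) = √(g + g²))
f(o) = -2 + 2/o
-298 - f(t(E(3², -3))) = -298 - (-2 + 2/(√(1*(1 + 1)))) = -298 - (-2 + 2/(√(1*2))) = -298 - (-2 + 2/(√2)) = -298 - (-2 + 2*(√2/2)) = -298 - (-2 + √2) = -298 + (2 - √2) = -296 - √2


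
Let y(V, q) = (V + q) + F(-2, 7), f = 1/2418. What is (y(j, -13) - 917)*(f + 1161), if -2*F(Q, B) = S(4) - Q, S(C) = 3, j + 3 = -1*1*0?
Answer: -5252456429/4836 ≈ -1.0861e+6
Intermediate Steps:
j = -3 (j = -3 - 1*1*0 = -3 - 1*0 = -3 + 0 = -3)
F(Q, B) = -3/2 + Q/2 (F(Q, B) = -(3 - Q)/2 = -3/2 + Q/2)
f = 1/2418 ≈ 0.00041356
y(V, q) = -5/2 + V + q (y(V, q) = (V + q) + (-3/2 + (½)*(-2)) = (V + q) + (-3/2 - 1) = (V + q) - 5/2 = -5/2 + V + q)
(y(j, -13) - 917)*(f + 1161) = ((-5/2 - 3 - 13) - 917)*(1/2418 + 1161) = (-37/2 - 917)*(2807299/2418) = -1871/2*2807299/2418 = -5252456429/4836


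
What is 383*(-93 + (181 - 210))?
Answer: -46726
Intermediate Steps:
383*(-93 + (181 - 210)) = 383*(-93 - 29) = 383*(-122) = -46726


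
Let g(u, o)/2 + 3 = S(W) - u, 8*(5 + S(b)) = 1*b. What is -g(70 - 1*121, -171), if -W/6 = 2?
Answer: -83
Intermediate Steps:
W = -12 (W = -6*2 = -12)
S(b) = -5 + b/8 (S(b) = -5 + (1*b)/8 = -5 + b/8)
g(u, o) = -19 - 2*u (g(u, o) = -6 + 2*((-5 + (1/8)*(-12)) - u) = -6 + 2*((-5 - 3/2) - u) = -6 + 2*(-13/2 - u) = -6 + (-13 - 2*u) = -19 - 2*u)
-g(70 - 1*121, -171) = -(-19 - 2*(70 - 1*121)) = -(-19 - 2*(70 - 121)) = -(-19 - 2*(-51)) = -(-19 + 102) = -1*83 = -83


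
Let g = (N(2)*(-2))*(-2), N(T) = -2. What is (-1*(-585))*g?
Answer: -4680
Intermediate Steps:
g = -8 (g = -2*(-2)*(-2) = 4*(-2) = -8)
(-1*(-585))*g = -1*(-585)*(-8) = 585*(-8) = -4680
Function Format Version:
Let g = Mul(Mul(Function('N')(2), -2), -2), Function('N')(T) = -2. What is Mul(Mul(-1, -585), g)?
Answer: -4680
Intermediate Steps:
g = -8 (g = Mul(Mul(-2, -2), -2) = Mul(4, -2) = -8)
Mul(Mul(-1, -585), g) = Mul(Mul(-1, -585), -8) = Mul(585, -8) = -4680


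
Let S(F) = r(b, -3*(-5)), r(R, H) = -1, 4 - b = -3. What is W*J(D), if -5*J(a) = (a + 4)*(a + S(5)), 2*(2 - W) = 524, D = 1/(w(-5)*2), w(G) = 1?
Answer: -117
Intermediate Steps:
b = 7 (b = 4 - 1*(-3) = 4 + 3 = 7)
S(F) = -1
D = ½ (D = 1/(1*2) = 1*(½) = ½ ≈ 0.50000)
W = -260 (W = 2 - ½*524 = 2 - 262 = -260)
J(a) = -(-1 + a)*(4 + a)/5 (J(a) = -(a + 4)*(a - 1)/5 = -(4 + a)*(-1 + a)/5 = -(-1 + a)*(4 + a)/5)
W*J(D) = -260*(⅘ - ⅗*½ - (½)²/5) = -260*(⅘ - 3/10 - ⅕*¼) = -260*(⅘ - 3/10 - 1/20) = -260*9/20 = -117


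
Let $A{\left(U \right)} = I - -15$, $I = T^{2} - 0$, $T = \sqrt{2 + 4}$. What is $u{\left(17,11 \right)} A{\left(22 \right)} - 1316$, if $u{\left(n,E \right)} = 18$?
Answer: $-938$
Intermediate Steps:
$T = \sqrt{6} \approx 2.4495$
$I = 6$ ($I = \left(\sqrt{6}\right)^{2} - 0 = 6 + 0 = 6$)
$A{\left(U \right)} = 21$ ($A{\left(U \right)} = 6 - -15 = 6 + 15 = 21$)
$u{\left(17,11 \right)} A{\left(22 \right)} - 1316 = 18 \cdot 21 - 1316 = 378 - 1316 = -938$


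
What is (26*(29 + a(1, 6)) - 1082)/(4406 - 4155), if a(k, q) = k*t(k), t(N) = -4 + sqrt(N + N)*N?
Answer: -432/251 + 26*sqrt(2)/251 ≈ -1.5746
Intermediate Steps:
t(N) = -4 + sqrt(2)*N**(3/2) (t(N) = -4 + sqrt(2*N)*N = -4 + (sqrt(2)*sqrt(N))*N = -4 + sqrt(2)*N**(3/2))
a(k, q) = k*(-4 + sqrt(2)*k**(3/2))
(26*(29 + a(1, 6)) - 1082)/(4406 - 4155) = (26*(29 + 1*(-4 + sqrt(2)*1**(3/2))) - 1082)/(4406 - 4155) = (26*(29 + 1*(-4 + sqrt(2)*1)) - 1082)/251 = (26*(29 + 1*(-4 + sqrt(2))) - 1082)*(1/251) = (26*(29 + (-4 + sqrt(2))) - 1082)*(1/251) = (26*(25 + sqrt(2)) - 1082)*(1/251) = ((650 + 26*sqrt(2)) - 1082)*(1/251) = (-432 + 26*sqrt(2))*(1/251) = -432/251 + 26*sqrt(2)/251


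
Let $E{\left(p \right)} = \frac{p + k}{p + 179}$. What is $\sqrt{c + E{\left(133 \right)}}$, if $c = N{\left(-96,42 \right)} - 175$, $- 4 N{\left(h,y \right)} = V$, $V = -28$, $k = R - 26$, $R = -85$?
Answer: $\frac{i \sqrt{1021683}}{78} \approx 12.959 i$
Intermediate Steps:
$k = -111$ ($k = -85 - 26 = -111$)
$E{\left(p \right)} = \frac{-111 + p}{179 + p}$ ($E{\left(p \right)} = \frac{p - 111}{p + 179} = \frac{-111 + p}{179 + p}$)
$N{\left(h,y \right)} = 7$ ($N{\left(h,y \right)} = \left(- \frac{1}{4}\right) \left(-28\right) = 7$)
$c = -168$ ($c = 7 - 175 = -168$)
$\sqrt{c + E{\left(133 \right)}} = \sqrt{-168 + \frac{-111 + 133}{179 + 133}} = \sqrt{-168 + \frac{1}{312} \cdot 22} = \sqrt{-168 + \frac{11}{156}} = \sqrt{- \frac{26197}{156}} = \frac{i \sqrt{1021683}}{78}$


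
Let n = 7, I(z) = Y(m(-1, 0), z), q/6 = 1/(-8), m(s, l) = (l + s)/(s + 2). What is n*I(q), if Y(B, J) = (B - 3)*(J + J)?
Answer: 42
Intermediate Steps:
m(s, l) = (l + s)/(2 + s)
q = -¾ (q = 6/(-8) = 6*(-⅛) = -¾ ≈ -0.75000)
Y(B, J) = 2*J*(-3 + B) (Y(B, J) = (-3 + B)*(2*J) = 2*J*(-3 + B))
I(z) = -8*z (I(z) = 2*z*(-3 + (0 - 1)/(2 - 1)) = 2*z*(-3 - 1/1) = 2*z*(-3 + 1*(-1)) = 2*z*(-3 - 1) = 2*z*(-4) = -8*z)
n*I(q) = 7*(-8*(-¾)) = 7*6 = 42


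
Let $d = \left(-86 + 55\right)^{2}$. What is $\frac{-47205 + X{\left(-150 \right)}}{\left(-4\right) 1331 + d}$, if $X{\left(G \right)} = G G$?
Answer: $\frac{24705}{4363} \approx 5.6624$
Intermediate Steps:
$X{\left(G \right)} = G^{2}$
$d = 961$ ($d = \left(-31\right)^{2} = 961$)
$\frac{-47205 + X{\left(-150 \right)}}{\left(-4\right) 1331 + d} = \frac{-47205 + \left(-150\right)^{2}}{\left(-4\right) 1331 + 961} = \frac{-47205 + 22500}{-5324 + 961} = - \frac{24705}{-4363} = \left(-24705\right) \left(- \frac{1}{4363}\right) = \frac{24705}{4363}$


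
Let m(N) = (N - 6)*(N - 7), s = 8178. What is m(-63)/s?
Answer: 805/1363 ≈ 0.59061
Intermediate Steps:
m(N) = (-7 + N)*(-6 + N) (m(N) = (-6 + N)*(-7 + N) = (-7 + N)*(-6 + N))
m(-63)/s = (42 + (-63)² - 13*(-63))/8178 = (42 + 3969 + 819)*(1/8178) = 4830*(1/8178) = 805/1363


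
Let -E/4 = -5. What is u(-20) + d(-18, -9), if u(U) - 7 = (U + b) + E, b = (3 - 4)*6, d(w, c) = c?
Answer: -8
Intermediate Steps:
E = 20 (E = -4*(-5) = 20)
b = -6 (b = -1*6 = -6)
u(U) = 21 + U (u(U) = 7 + ((U - 6) + 20) = 7 + ((-6 + U) + 20) = 7 + (14 + U) = 21 + U)
u(-20) + d(-18, -9) = (21 - 20) - 9 = 1 - 9 = -8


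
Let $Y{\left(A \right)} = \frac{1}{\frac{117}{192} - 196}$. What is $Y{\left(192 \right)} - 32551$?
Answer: $- \frac{407050319}{12505} \approx -32551.0$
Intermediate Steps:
$Y{\left(A \right)} = - \frac{64}{12505}$ ($Y{\left(A \right)} = \frac{1}{117 \cdot \frac{1}{192} - 196} = \frac{1}{\frac{39}{64} - 196} = \frac{1}{- \frac{12505}{64}} = - \frac{64}{12505}$)
$Y{\left(192 \right)} - 32551 = - \frac{64}{12505} - 32551 = - \frac{407050319}{12505}$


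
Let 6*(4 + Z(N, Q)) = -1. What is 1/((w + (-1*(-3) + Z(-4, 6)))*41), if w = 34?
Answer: 6/8077 ≈ 0.00074285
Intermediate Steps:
Z(N, Q) = -25/6 (Z(N, Q) = -4 + (⅙)*(-1) = -4 - ⅙ = -25/6)
1/((w + (-1*(-3) + Z(-4, 6)))*41) = 1/((34 + (-1*(-3) - 25/6))*41) = 1/((34 + (3 - 25/6))*41) = 1/((34 - 7/6)*41) = 1/((197/6)*41) = 1/(8077/6) = 6/8077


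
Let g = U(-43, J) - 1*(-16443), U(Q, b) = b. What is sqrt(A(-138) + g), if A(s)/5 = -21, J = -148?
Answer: sqrt(16190) ≈ 127.24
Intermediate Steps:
A(s) = -105 (A(s) = 5*(-21) = -105)
g = 16295 (g = -148 - 1*(-16443) = -148 + 16443 = 16295)
sqrt(A(-138) + g) = sqrt(-105 + 16295) = sqrt(16190)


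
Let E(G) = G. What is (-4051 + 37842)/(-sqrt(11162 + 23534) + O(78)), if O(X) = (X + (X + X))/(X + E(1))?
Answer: -312330213/108241490 - 210889631*sqrt(8674)/108241490 ≈ -184.34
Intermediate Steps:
O(X) = 3*X/(1 + X) (O(X) = (X + (X + X))/(X + 1) = (X + 2*X)/(1 + X) = (3*X)/(1 + X) = 3*X/(1 + X))
(-4051 + 37842)/(-sqrt(11162 + 23534) + O(78)) = (-4051 + 37842)/(-sqrt(11162 + 23534) + 3*78/(1 + 78)) = 33791/(-sqrt(34696) + 3*78/79) = 33791/(-2*sqrt(8674) + 3*78*(1/79)) = 33791/(-2*sqrt(8674) + 234/79) = 33791/(234/79 - 2*sqrt(8674))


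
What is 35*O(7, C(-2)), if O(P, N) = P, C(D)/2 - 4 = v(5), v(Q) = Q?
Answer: 245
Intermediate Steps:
C(D) = 18 (C(D) = 8 + 2*5 = 8 + 10 = 18)
35*O(7, C(-2)) = 35*7 = 245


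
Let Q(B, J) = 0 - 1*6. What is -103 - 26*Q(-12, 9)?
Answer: 53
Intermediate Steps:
Q(B, J) = -6 (Q(B, J) = 0 - 6 = -6)
-103 - 26*Q(-12, 9) = -103 - 26*(-6) = -103 + 156 = 53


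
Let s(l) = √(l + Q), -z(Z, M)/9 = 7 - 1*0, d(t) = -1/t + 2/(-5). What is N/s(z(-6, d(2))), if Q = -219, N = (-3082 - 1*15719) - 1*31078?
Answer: 49879*I*√282/282 ≈ 2970.3*I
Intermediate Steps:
N = -49879 (N = (-3082 - 15719) - 31078 = -18801 - 31078 = -49879)
d(t) = -⅖ - 1/t (d(t) = -1/t + 2*(-⅕) = -1/t - ⅖ = -⅖ - 1/t)
z(Z, M) = -63 (z(Z, M) = -9*(7 - 1*0) = -9*(7 + 0) = -9*7 = -63)
s(l) = √(-219 + l) (s(l) = √(l - 219) = √(-219 + l))
N/s(z(-6, d(2))) = -49879/√(-219 - 63) = -49879*(-I*√282/282) = -(-49879)*I*√282/282 = 49879*I*√282/282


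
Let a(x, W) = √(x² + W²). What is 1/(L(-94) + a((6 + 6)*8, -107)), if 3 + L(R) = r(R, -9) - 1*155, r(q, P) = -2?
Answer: -32/987 - √20665/4935 ≈ -0.061551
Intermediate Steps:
L(R) = -160 (L(R) = -3 + (-2 - 1*155) = -3 + (-2 - 155) = -3 - 157 = -160)
a(x, W) = √(W² + x²)
1/(L(-94) + a((6 + 6)*8, -107)) = 1/(-160 + √((-107)² + ((6 + 6)*8)²)) = 1/(-160 + √(11449 + (12*8)²)) = 1/(-160 + √(11449 + 96²)) = 1/(-160 + √(11449 + 9216)) = 1/(-160 + √20665)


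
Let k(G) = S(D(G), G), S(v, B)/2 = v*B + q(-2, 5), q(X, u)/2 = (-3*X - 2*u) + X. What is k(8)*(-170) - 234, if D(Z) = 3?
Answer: -4314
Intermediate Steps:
q(X, u) = -4*X - 4*u (q(X, u) = 2*((-3*X - 2*u) + X) = 2*(-2*X - 2*u) = -4*X - 4*u)
S(v, B) = -24 + 2*B*v (S(v, B) = 2*(v*B + (-4*(-2) - 4*5)) = 2*(B*v + (8 - 20)) = 2*(B*v - 12) = 2*(-12 + B*v) = -24 + 2*B*v)
k(G) = -24 + 6*G (k(G) = -24 + 2*G*3 = -24 + 6*G)
k(8)*(-170) - 234 = (-24 + 6*8)*(-170) - 234 = (-24 + 48)*(-170) - 234 = 24*(-170) - 234 = -4080 - 234 = -4314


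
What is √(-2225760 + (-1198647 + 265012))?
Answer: I*√3159395 ≈ 1777.5*I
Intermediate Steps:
√(-2225760 + (-1198647 + 265012)) = √(-2225760 - 933635) = √(-3159395) = I*√3159395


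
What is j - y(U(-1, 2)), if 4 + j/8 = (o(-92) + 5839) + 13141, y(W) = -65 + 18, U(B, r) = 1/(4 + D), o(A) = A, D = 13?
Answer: 151119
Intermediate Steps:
U(B, r) = 1/17 (U(B, r) = 1/(4 + 13) = 1/17)
y(W) = -47
j = 151072 (j = -32 + 8*((-92 + 5839) + 13141) = -32 + 8*(5747 + 13141) = -32 + 8*18888 = -32 + 151104 = 151072)
j - y(U(-1, 2)) = 151072 - 1*(-47) = 151072 + 47 = 151119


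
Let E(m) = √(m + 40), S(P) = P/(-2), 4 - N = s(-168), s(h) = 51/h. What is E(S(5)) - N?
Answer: -241/56 + 5*√6/2 ≈ 1.8202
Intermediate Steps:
N = 241/56 (N = 4 - 51/(-168) = 4 - 51*(-1)/168 = 4 - 1*(-17/56) = 4 + 17/56 = 241/56 ≈ 4.3036)
S(P) = -P/2 (S(P) = P*(-½) = -P/2)
E(m) = √(40 + m)
E(S(5)) - N = √(40 - ½*5) - 1*241/56 = √(40 - 5/2) - 241/56 = √(75/2) - 241/56 = 5*√6/2 - 241/56 = -241/56 + 5*√6/2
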